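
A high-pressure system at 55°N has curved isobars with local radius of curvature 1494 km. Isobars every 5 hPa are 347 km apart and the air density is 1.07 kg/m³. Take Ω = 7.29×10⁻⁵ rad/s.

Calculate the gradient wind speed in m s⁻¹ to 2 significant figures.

12 m s⁻¹

Coriolis parameter at 55°N:
f = 2Ω sin φ = 2 × 7.29×10⁻⁵ × sin 55° = 1.19×10⁻⁴ s⁻¹
Pressure gradient: |∂P/∂n| = 500 Pa / 347000 m = 1.44×10⁻³ Pa/m
Geostrophic speed: V_g = |∂P/∂n|/(fρ) = 1.44×10⁻³/(1.19×10⁻⁴ × 1.07) = 11.3 m/s
Around a high, pressure-gradient force acts outward with centrifugal, so Coriolis balances both:
fV = (1/ρ)|∂P/∂n| + V²/R  →  V² − fR·V + fR·V_g = 0
With fR = 1.19×10⁻⁴ × 1494×10³ m = 178 m/s:
V = [fR − √((fR)² − 4 fR V_g)]/2 = [178 − √(178² − 4×178×11.3)]/2 = 12.1 m/s
Supergeostrophic (V > V_g = 11.3 m/s), as expected around a high.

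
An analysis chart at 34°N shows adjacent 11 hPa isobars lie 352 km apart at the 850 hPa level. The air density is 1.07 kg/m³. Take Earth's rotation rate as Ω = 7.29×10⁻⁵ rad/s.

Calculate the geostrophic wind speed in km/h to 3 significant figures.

129 km/h

Coriolis parameter at 34°N:
f = 2Ω sin φ = 2 × 7.29×10⁻⁵ × sin 34° = 8.15×10⁻⁵ s⁻¹
Pressure gradient: |∂P/∂n| = 1100 Pa / 352000 m = 3.12×10⁻³ Pa/m
Geostrophic balance (pressure-gradient force = Coriolis force):
V_g = (1/(fρ)) |∂P/∂n| = 3.12×10⁻³ / (8.15×10⁻⁵ × 1.07) = 35.8 m/s
Converting: 35.8 m/s × 3.6 = 129 km/h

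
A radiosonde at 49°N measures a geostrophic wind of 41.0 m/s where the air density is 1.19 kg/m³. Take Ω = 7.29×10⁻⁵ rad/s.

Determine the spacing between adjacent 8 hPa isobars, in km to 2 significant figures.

Coriolis parameter at 49°N:
f = 2Ω sin φ = 2 × 7.29×10⁻⁵ × sin 49° = 1.10×10⁻⁴ s⁻¹
Geostrophic balance rearranged: |∂P/∂n| = f ρ V_g
|∂P/∂n| = 1.10×10⁻⁴ × 1.19 × 41.0 = 5.37×10⁻³ Pa/m
Isobar spacing: Δn = ΔP/|∂P/∂n| = 800 Pa / 5.37×10⁻³ Pa/m = 149012 m ≈ 150 km

150 km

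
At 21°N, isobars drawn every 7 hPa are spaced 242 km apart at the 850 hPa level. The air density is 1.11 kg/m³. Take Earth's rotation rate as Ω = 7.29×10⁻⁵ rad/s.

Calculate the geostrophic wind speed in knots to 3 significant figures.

96.9 knots

Coriolis parameter at 21°N:
f = 2Ω sin φ = 2 × 7.29×10⁻⁵ × sin 21° = 5.23×10⁻⁵ s⁻¹
Pressure gradient: |∂P/∂n| = 700 Pa / 242000 m = 2.89×10⁻³ Pa/m
Geostrophic balance (pressure-gradient force = Coriolis force):
V_g = (1/(fρ)) |∂P/∂n| = 2.89×10⁻³ / (5.23×10⁻⁵ × 1.11) = 49.9 m/s
Converting: 49.9 m/s × 1.944 = 96.9 knots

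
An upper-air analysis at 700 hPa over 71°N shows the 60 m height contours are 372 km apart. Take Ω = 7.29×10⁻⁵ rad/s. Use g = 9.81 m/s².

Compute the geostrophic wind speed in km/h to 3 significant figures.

41.3 km/h

Coriolis parameter at 71°N:
f = 2Ω sin φ = 2 × 7.29×10⁻⁵ × sin 71° = 1.38×10⁻⁴ s⁻¹
Height gradient: |∂Z/∂n| = 60 m / 372000 m = 1.61×10⁻⁴
On a pressure surface, geostrophic balance gives V_g = (g/f)|∂Z/∂n|:
V_g = 9.81 × 1.61×10⁻⁴ / 1.38×10⁻⁴ = 11.5 m/s
Converting: 11.5 m/s × 3.6 = 41.3 km/h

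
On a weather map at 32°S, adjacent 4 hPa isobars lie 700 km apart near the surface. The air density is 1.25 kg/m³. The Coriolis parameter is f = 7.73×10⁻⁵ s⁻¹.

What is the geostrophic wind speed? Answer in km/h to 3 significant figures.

Pressure gradient: |∂P/∂n| = 400 Pa / 700000 m = 5.71×10⁻⁴ Pa/m
Geostrophic balance (pressure-gradient force = Coriolis force):
V_g = (1/(fρ)) |∂P/∂n| = 5.71×10⁻⁴ / (7.73×10⁻⁵ × 1.25) = 5.91 m/s
Converting: 5.91 m/s × 3.6 = 21.3 km/h

21.3 km/h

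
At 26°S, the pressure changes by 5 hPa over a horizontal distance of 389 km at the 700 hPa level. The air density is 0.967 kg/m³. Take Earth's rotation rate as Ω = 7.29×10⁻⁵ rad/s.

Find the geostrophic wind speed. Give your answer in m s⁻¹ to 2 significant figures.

Coriolis parameter at 26°S:
f = 2Ω sin φ = 2 × 7.29×10⁻⁵ × sin 26° = 6.39×10⁻⁵ s⁻¹
Pressure gradient: |∂P/∂n| = 500 Pa / 389000 m = 1.29×10⁻³ Pa/m
Geostrophic balance (pressure-gradient force = Coriolis force):
V_g = (1/(fρ)) |∂P/∂n| = 1.29×10⁻³ / (6.39×10⁻⁵ × 0.967) = 20.8 m/s

21 m s⁻¹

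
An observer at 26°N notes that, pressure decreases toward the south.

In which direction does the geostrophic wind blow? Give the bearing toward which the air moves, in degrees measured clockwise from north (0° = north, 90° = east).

270°

The pressure-gradient force points toward the south (bearing 180°).
Geostrophic balance: in the Northern Hemisphere the Coriolis force deflects motion to the right, so the geostrophic wind blows 90° to the right of the pressure-gradient force (low pressure on the left).
Rotating 180° by 90° clockwise gives 270° — the wind blows toward the west.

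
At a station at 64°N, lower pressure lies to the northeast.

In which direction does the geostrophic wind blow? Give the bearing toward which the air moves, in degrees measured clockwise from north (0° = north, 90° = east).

135°

The pressure-gradient force points toward the northeast (bearing 045°).
Geostrophic balance: in the Northern Hemisphere the Coriolis force deflects motion to the right, so the geostrophic wind blows 90° to the right of the pressure-gradient force (low pressure on the left).
Rotating 045° by 90° clockwise gives 135° — the wind blows toward the southeast.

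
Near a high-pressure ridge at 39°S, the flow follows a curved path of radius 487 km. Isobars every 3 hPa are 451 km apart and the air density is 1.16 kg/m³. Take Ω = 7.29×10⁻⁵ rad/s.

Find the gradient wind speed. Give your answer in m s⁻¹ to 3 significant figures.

Coriolis parameter at 39°S:
f = 2Ω sin φ = 2 × 7.29×10⁻⁵ × sin 39° = 9.18×10⁻⁵ s⁻¹
Pressure gradient: |∂P/∂n| = 300 Pa / 451000 m = 6.65×10⁻⁴ Pa/m
Geostrophic speed: V_g = |∂P/∂n|/(fρ) = 6.65×10⁻⁴/(9.18×10⁻⁵ × 1.16) = 6.25 m/s
Around a high, pressure-gradient force acts outward with centrifugal, so Coriolis balances both:
fV = (1/ρ)|∂P/∂n| + V²/R  →  V² − fR·V + fR·V_g = 0
With fR = 9.18×10⁻⁵ × 487×10³ m = 44.7 m/s:
V = [fR − √((fR)² − 4 fR V_g)]/2 = [44.7 − √(44.7² − 4×44.7×6.25)]/2 = 7.51 m/s
Supergeostrophic (V > V_g = 6.25 m/s), as expected around a high.

7.51 m s⁻¹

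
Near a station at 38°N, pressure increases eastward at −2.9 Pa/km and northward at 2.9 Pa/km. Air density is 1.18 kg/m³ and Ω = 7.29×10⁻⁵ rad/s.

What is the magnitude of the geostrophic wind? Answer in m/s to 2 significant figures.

39 m/s

Coriolis parameter at 38°N:
f = 2Ω sin φ = 2 × 7.29×10⁻⁵ × sin 38° = 8.98×10⁻⁵ s⁻¹
Component geostrophic relations (x east, y north):
u_g = −(1/(fρ)) ∂P/∂y,  v_g = (1/(fρ)) ∂P/∂x
u_g = −(2.9×10⁻³)/(8.98×10⁻⁵ × 1.18) = −27.4 m/s;  v_g = (−2.9×10⁻³)/(8.98×10⁻⁵ × 1.18) = −27.4 m/s
|V_g| = √(u_g² + v_g²) = 38.7 m/s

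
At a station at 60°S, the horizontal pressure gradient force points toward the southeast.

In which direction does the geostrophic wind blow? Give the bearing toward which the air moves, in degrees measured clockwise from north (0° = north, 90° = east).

045°

The pressure-gradient force points toward the southeast (bearing 135°).
Geostrophic balance: in the Southern Hemisphere the Coriolis force deflects motion to the left, so the geostrophic wind blows 90° to the left of the pressure-gradient force (low pressure on the right).
Rotating 135° by 90° counterclockwise gives 045° — the wind blows toward the northeast.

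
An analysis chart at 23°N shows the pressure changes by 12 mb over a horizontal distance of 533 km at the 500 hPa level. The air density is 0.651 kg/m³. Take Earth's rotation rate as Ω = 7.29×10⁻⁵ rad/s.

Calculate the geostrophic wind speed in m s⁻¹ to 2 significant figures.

Coriolis parameter at 23°N:
f = 2Ω sin φ = 2 × 7.29×10⁻⁵ × sin 23° = 5.70×10⁻⁵ s⁻¹
Pressure gradient: |∂P/∂n| = 1200 Pa / 533000 m = 2.25×10⁻³ Pa/m
Geostrophic balance (pressure-gradient force = Coriolis force):
V_g = (1/(fρ)) |∂P/∂n| = 2.25×10⁻³ / (5.70×10⁻⁵ × 0.651) = 60.7 m/s

61 m s⁻¹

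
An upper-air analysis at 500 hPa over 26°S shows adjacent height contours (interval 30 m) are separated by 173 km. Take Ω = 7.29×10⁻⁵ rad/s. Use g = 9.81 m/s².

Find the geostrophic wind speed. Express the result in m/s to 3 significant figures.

Coriolis parameter at 26°S:
f = 2Ω sin φ = 2 × 7.29×10⁻⁵ × sin 26° = 6.39×10⁻⁵ s⁻¹
Height gradient: |∂Z/∂n| = 30 m / 173000 m = 1.73×10⁻⁴
On a pressure surface, geostrophic balance gives V_g = (g/f)|∂Z/∂n|:
V_g = 9.81 × 1.73×10⁻⁴ / 6.39×10⁻⁵ = 26.6 m/s

26.6 m/s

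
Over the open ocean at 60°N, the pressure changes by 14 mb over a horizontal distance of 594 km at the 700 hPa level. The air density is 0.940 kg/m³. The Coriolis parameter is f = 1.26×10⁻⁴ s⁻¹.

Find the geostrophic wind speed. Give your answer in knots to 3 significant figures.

38.7 knots

Pressure gradient: |∂P/∂n| = 1400 Pa / 594000 m = 2.36×10⁻³ Pa/m
Geostrophic balance (pressure-gradient force = Coriolis force):
V_g = (1/(fρ)) |∂P/∂n| = 2.36×10⁻³ / (1.26×10⁻⁴ × 0.940) = 19.9 m/s
Converting: 19.9 m/s × 1.944 = 38.7 knots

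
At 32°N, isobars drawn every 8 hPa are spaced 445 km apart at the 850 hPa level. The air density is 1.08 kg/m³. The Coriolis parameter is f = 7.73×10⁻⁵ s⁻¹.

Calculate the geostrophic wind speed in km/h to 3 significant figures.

77.5 km/h

Pressure gradient: |∂P/∂n| = 800 Pa / 445000 m = 1.80×10⁻³ Pa/m
Geostrophic balance (pressure-gradient force = Coriolis force):
V_g = (1/(fρ)) |∂P/∂n| = 1.80×10⁻³ / (7.73×10⁻⁵ × 1.08) = 21.5 m/s
Converting: 21.5 m/s × 3.6 = 77.5 km/h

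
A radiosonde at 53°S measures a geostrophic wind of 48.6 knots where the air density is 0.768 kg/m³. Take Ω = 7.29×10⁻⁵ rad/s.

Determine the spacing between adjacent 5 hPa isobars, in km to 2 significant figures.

Coriolis parameter at 53°S:
f = 2Ω sin φ = 2 × 7.29×10⁻⁵ × sin 53° = 1.16×10⁻⁴ s⁻¹
Wind speed in SI: 48.6 knots = 25.0 m/s
Geostrophic balance rearranged: |∂P/∂n| = f ρ V_g
|∂P/∂n| = 1.16×10⁻⁴ × 0.768 × 25.0 = 2.24×10⁻³ Pa/m
Isobar spacing: Δn = ΔP/|∂P/∂n| = 500 Pa / 2.24×10⁻³ Pa/m = 223629 m ≈ 220 km

220 km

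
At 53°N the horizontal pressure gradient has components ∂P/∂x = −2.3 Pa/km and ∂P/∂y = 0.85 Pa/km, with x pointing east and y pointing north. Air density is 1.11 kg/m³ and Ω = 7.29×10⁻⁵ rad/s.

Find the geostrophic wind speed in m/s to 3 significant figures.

19.0 m/s

Coriolis parameter at 53°N:
f = 2Ω sin φ = 2 × 7.29×10⁻⁵ × sin 53° = 1.16×10⁻⁴ s⁻¹
Component geostrophic relations (x east, y north):
u_g = −(1/(fρ)) ∂P/∂y,  v_g = (1/(fρ)) ∂P/∂x
u_g = −(0.85×10⁻³)/(1.16×10⁻⁴ × 1.11) = −6.58 m/s;  v_g = (−2.3×10⁻³)/(1.16×10⁻⁴ × 1.11) = −17.8 m/s
|V_g| = √(u_g² + v_g²) = 19.0 m/s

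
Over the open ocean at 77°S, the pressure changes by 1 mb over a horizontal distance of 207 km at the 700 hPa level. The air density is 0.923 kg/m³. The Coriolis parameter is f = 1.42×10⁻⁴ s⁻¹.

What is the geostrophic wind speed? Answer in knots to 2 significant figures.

Pressure gradient: |∂P/∂n| = 100 Pa / 207000 m = 4.83×10⁻⁴ Pa/m
Geostrophic balance (pressure-gradient force = Coriolis force):
V_g = (1/(fρ)) |∂P/∂n| = 4.83×10⁻⁴ / (1.42×10⁻⁴ × 0.923) = 3.69 m/s
Converting: 3.69 m/s × 1.944 = 7.2 knots

7.2 knots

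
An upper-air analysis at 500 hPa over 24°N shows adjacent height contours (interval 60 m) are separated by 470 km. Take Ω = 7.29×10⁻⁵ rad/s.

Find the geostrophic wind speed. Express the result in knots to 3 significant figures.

41.1 knots

Coriolis parameter at 24°N:
f = 2Ω sin φ = 2 × 7.29×10⁻⁵ × sin 24° = 5.93×10⁻⁵ s⁻¹
Height gradient: |∂Z/∂n| = 60 m / 470000 m = 1.28×10⁻⁴
On a pressure surface, geostrophic balance gives V_g = (g/f)|∂Z/∂n|:
V_g = 9.81 × 1.28×10⁻⁴ / 5.93×10⁻⁵ = 21.1 m/s
Converting: 21.1 m/s × 1.944 = 41.1 knots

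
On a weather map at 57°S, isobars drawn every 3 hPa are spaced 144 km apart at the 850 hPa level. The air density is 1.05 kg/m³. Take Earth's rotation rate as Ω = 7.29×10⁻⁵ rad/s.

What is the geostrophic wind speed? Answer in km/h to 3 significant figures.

Coriolis parameter at 57°S:
f = 2Ω sin φ = 2 × 7.29×10⁻⁵ × sin 57° = 1.22×10⁻⁴ s⁻¹
Pressure gradient: |∂P/∂n| = 300 Pa / 144000 m = 2.08×10⁻³ Pa/m
Geostrophic balance (pressure-gradient force = Coriolis force):
V_g = (1/(fρ)) |∂P/∂n| = 2.08×10⁻³ / (1.22×10⁻⁴ × 1.05) = 16.2 m/s
Converting: 16.2 m/s × 3.6 = 58.4 km/h

58.4 km/h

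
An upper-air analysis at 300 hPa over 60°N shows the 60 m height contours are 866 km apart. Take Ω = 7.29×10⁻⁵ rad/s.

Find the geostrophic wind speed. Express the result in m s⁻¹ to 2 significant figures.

Coriolis parameter at 60°N:
f = 2Ω sin φ = 2 × 7.29×10⁻⁵ × sin 60° = 1.26×10⁻⁴ s⁻¹
Height gradient: |∂Z/∂n| = 60 m / 866000 m = 6.93×10⁻⁵
On a pressure surface, geostrophic balance gives V_g = (g/f)|∂Z/∂n|:
V_g = 9.81 × 6.93×10⁻⁵ / 1.26×10⁻⁴ = 5.38 m/s

5.4 m s⁻¹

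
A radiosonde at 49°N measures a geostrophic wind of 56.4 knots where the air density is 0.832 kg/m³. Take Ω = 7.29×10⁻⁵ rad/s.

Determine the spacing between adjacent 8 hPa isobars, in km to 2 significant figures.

Coriolis parameter at 49°N:
f = 2Ω sin φ = 2 × 7.29×10⁻⁵ × sin 49° = 1.10×10⁻⁴ s⁻¹
Wind speed in SI: 56.4 knots = 29.0 m/s
Geostrophic balance rearranged: |∂P/∂n| = f ρ V_g
|∂P/∂n| = 1.10×10⁻⁴ × 0.832 × 29.0 = 2.66×10⁻³ Pa/m
Isobar spacing: Δn = ΔP/|∂P/∂n| = 800 Pa / 2.66×10⁻³ Pa/m = 301170 m ≈ 300 km

300 km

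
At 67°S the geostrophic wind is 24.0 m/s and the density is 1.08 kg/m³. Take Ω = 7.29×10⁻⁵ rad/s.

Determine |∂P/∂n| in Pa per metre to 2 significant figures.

Coriolis parameter at 67°S:
f = 2Ω sin φ = 2 × 7.29×10⁻⁵ × sin 67° = 1.34×10⁻⁴ s⁻¹
Geostrophic balance rearranged: |∂P/∂n| = f ρ V_g
|∂P/∂n| = 1.34×10⁻⁴ × 1.08 × 24.0 = 3.48×10⁻³ Pa/m

3.5×10⁻³ Pa/m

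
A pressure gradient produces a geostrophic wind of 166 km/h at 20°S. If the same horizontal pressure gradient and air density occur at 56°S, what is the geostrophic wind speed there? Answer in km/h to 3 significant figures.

With the same pressure gradient and density, V_g ∝ 1/f ∝ 1/sin φ.
V₂ = V₁ · sin φ₁ / sin φ₂ = 166 × sin 20° / sin 56°
V₂ = 166 × 0.3420/0.8290 = 68.5 km/h

68.5 km/h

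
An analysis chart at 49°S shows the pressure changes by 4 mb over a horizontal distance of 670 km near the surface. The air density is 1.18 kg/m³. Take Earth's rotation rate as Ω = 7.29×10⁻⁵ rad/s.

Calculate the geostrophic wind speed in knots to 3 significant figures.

Coriolis parameter at 49°S:
f = 2Ω sin φ = 2 × 7.29×10⁻⁵ × sin 49° = 1.10×10⁻⁴ s⁻¹
Pressure gradient: |∂P/∂n| = 400 Pa / 670000 m = 5.97×10⁻⁴ Pa/m
Geostrophic balance (pressure-gradient force = Coriolis force):
V_g = (1/(fρ)) |∂P/∂n| = 5.97×10⁻⁴ / (1.10×10⁻⁴ × 1.18) = 4.60 m/s
Converting: 4.60 m/s × 1.944 = 8.94 knots

8.94 knots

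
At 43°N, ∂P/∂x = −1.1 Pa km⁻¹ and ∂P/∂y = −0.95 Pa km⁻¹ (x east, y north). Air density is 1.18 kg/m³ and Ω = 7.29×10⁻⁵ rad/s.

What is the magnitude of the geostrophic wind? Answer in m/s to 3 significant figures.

Coriolis parameter at 43°N:
f = 2Ω sin φ = 2 × 7.29×10⁻⁵ × sin 43° = 9.94×10⁻⁵ s⁻¹
Component geostrophic relations (x east, y north):
u_g = −(1/(fρ)) ∂P/∂y,  v_g = (1/(fρ)) ∂P/∂x
u_g = −(−0.95×10⁻³)/(9.94×10⁻⁵ × 1.18) = 8.10 m/s;  v_g = (−1.1×10⁻³)/(9.94×10⁻⁵ × 1.18) = −9.37 m/s
|V_g| = √(u_g² + v_g²) = 12.4 m/s

12.4 m/s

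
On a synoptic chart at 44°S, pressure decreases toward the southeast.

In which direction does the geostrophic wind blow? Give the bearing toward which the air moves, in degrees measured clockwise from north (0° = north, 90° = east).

The pressure-gradient force points toward the southeast (bearing 135°).
Geostrophic balance: in the Southern Hemisphere the Coriolis force deflects motion to the left, so the geostrophic wind blows 90° to the left of the pressure-gradient force (low pressure on the right).
Rotating 135° by 90° counterclockwise gives 045° — the wind blows toward the northeast.

045°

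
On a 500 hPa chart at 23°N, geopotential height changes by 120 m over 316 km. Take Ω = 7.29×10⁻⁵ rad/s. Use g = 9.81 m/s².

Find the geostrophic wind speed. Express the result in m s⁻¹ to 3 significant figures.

65.4 m s⁻¹

Coriolis parameter at 23°N:
f = 2Ω sin φ = 2 × 7.29×10⁻⁵ × sin 23° = 5.70×10⁻⁵ s⁻¹
Height gradient: |∂Z/∂n| = 120 m / 316000 m = 3.80×10⁻⁴
On a pressure surface, geostrophic balance gives V_g = (g/f)|∂Z/∂n|:
V_g = 9.81 × 3.80×10⁻⁴ / 5.70×10⁻⁵ = 65.4 m/s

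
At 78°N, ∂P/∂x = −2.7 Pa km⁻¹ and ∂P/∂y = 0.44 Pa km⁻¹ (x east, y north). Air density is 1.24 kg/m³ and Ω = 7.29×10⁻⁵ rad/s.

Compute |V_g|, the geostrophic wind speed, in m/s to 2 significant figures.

Coriolis parameter at 78°N:
f = 2Ω sin φ = 2 × 7.29×10⁻⁵ × sin 78° = 1.43×10⁻⁴ s⁻¹
Component geostrophic relations (x east, y north):
u_g = −(1/(fρ)) ∂P/∂y,  v_g = (1/(fρ)) ∂P/∂x
u_g = −(0.44×10⁻³)/(1.43×10⁻⁴ × 1.24) = −2.49 m/s;  v_g = (−2.7×10⁻³)/(1.43×10⁻⁴ × 1.24) = −15.3 m/s
|V_g| = √(u_g² + v_g²) = 15.5 m/s

15 m/s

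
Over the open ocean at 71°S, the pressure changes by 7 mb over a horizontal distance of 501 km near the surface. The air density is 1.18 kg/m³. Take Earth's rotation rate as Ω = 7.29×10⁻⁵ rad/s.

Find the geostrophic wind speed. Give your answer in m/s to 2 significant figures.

8.6 m/s

Coriolis parameter at 71°S:
f = 2Ω sin φ = 2 × 7.29×10⁻⁵ × sin 71° = 1.38×10⁻⁴ s⁻¹
Pressure gradient: |∂P/∂n| = 700 Pa / 501000 m = 1.40×10⁻³ Pa/m
Geostrophic balance (pressure-gradient force = Coriolis force):
V_g = (1/(fρ)) |∂P/∂n| = 1.40×10⁻³ / (1.38×10⁻⁴ × 1.18) = 8.59 m/s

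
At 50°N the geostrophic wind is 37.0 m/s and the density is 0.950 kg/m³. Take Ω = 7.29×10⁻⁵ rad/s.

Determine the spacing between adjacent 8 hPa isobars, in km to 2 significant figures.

200 km

Coriolis parameter at 50°N:
f = 2Ω sin φ = 2 × 7.29×10⁻⁵ × sin 50° = 1.12×10⁻⁴ s⁻¹
Geostrophic balance rearranged: |∂P/∂n| = f ρ V_g
|∂P/∂n| = 1.12×10⁻⁴ × 0.950 × 37.0 = 3.93×10⁻³ Pa/m
Isobar spacing: Δn = ΔP/|∂P/∂n| = 800 Pa / 3.93×10⁻³ Pa/m = 203776 m ≈ 200 km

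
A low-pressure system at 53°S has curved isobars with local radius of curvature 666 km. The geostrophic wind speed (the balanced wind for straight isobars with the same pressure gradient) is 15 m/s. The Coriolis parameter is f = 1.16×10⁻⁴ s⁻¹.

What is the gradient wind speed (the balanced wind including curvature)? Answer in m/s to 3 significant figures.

Around a low, centrifugal force acts outward with Coriolis, so pressure-gradient force balances both:
(1/ρ)|∂P/∂n| = fV + V²/R  →  V² + fR·V − fR·V_g = 0
With fR = 1.16×10⁻⁴ × 666×10³ m = 77.3 m/s:
V = [−fR + √((fR)² + 4 fR V_g)]/2 = [−77.3 + √(77.3² + 4×77.3×15)]/2 = 12.9 m/s
Subgeostrophic (V < V_g = 15 m/s), as expected around a low.

12.9 m/s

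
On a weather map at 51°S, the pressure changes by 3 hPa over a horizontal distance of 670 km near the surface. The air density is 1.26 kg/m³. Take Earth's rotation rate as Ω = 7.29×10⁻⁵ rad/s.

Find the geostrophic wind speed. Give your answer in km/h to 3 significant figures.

Coriolis parameter at 51°S:
f = 2Ω sin φ = 2 × 7.29×10⁻⁵ × sin 51° = 1.13×10⁻⁴ s⁻¹
Pressure gradient: |∂P/∂n| = 300 Pa / 670000 m = 4.48×10⁻⁴ Pa/m
Geostrophic balance (pressure-gradient force = Coriolis force):
V_g = (1/(fρ)) |∂P/∂n| = 4.48×10⁻⁴ / (1.13×10⁻⁴ × 1.26) = 3.14 m/s
Converting: 3.14 m/s × 3.6 = 11.3 km/h

11.3 km/h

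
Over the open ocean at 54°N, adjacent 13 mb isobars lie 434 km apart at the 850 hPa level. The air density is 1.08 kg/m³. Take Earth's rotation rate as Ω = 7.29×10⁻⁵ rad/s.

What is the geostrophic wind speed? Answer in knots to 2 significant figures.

46 knots

Coriolis parameter at 54°N:
f = 2Ω sin φ = 2 × 7.29×10⁻⁵ × sin 54° = 1.18×10⁻⁴ s⁻¹
Pressure gradient: |∂P/∂n| = 1300 Pa / 434000 m = 3.00×10⁻³ Pa/m
Geostrophic balance (pressure-gradient force = Coriolis force):
V_g = (1/(fρ)) |∂P/∂n| = 3.00×10⁻³ / (1.18×10⁻⁴ × 1.08) = 23.5 m/s
Converting: 23.5 m/s × 1.944 = 46 knots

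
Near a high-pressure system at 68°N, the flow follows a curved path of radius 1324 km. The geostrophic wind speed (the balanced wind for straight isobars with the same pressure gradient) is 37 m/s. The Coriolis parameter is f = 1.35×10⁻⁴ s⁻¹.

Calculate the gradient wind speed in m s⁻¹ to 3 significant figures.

52.3 m s⁻¹

Around a high, pressure-gradient force acts outward with centrifugal, so Coriolis balances both:
fV = (1/ρ)|∂P/∂n| + V²/R  →  V² − fR·V + fR·V_g = 0
With fR = 1.35×10⁻⁴ × 1324×10³ m = 179 m/s:
V = [fR − √((fR)² − 4 fR V_g)]/2 = [179 − √(179² − 4×179×37)]/2 = 52.3 m/s
Supergeostrophic (V > V_g = 37 m/s), as expected around a high.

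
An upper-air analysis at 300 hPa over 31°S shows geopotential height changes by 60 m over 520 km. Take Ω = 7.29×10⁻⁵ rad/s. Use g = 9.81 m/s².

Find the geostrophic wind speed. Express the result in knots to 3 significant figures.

29.3 knots

Coriolis parameter at 31°S:
f = 2Ω sin φ = 2 × 7.29×10⁻⁵ × sin 31° = 7.51×10⁻⁵ s⁻¹
Height gradient: |∂Z/∂n| = 60 m / 520000 m = 1.15×10⁻⁴
On a pressure surface, geostrophic balance gives V_g = (g/f)|∂Z/∂n|:
V_g = 9.81 × 1.15×10⁻⁴ / 7.51×10⁻⁵ = 15.1 m/s
Converting: 15.1 m/s × 1.944 = 29.3 knots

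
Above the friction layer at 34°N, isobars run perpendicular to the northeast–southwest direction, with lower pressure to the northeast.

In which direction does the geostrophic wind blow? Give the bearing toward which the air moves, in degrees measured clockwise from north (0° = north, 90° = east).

The pressure-gradient force points toward the northeast (bearing 045°).
Geostrophic balance: in the Northern Hemisphere the Coriolis force deflects motion to the right, so the geostrophic wind blows 90° to the right of the pressure-gradient force (low pressure on the left).
Rotating 045° by 90° clockwise gives 135° — the wind blows toward the southeast.

135°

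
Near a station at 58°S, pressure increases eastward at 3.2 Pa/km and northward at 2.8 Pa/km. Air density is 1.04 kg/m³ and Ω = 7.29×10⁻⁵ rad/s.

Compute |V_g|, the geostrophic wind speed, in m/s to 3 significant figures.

Coriolis parameter at 58°S:
f = 2Ω sin φ = 2 × 7.29×10⁻⁵ × sin 58° = 1.24×10⁻⁴ s⁻¹
In the Southern Hemisphere f is negative: f = −1.24×10⁻⁴ s⁻¹.
Component geostrophic relations (x east, y north):
u_g = −(1/(fρ)) ∂P/∂y,  v_g = (1/(fρ)) ∂P/∂x
u_g = −(2.8×10⁻³)/(−1.24×10⁻⁴ × 1.04) = 21.8 m/s;  v_g = (3.2×10⁻³)/(−1.24×10⁻⁴ × 1.04) = −24.9 m/s
|V_g| = √(u_g² + v_g²) = 33.1 m/s

33.1 m/s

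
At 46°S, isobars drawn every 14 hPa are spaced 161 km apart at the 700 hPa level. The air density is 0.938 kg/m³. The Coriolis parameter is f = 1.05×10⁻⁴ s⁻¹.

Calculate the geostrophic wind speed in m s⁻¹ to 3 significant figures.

88.3 m s⁻¹

Pressure gradient: |∂P/∂n| = 1400 Pa / 161000 m = 8.70×10⁻³ Pa/m
Geostrophic balance (pressure-gradient force = Coriolis force):
V_g = (1/(fρ)) |∂P/∂n| = 8.70×10⁻³ / (1.05×10⁻⁴ × 0.938) = 88.3 m/s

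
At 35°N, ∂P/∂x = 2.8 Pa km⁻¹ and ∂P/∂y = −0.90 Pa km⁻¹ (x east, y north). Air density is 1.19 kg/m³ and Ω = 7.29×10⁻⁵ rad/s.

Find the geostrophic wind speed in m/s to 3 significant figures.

Coriolis parameter at 35°N:
f = 2Ω sin φ = 2 × 7.29×10⁻⁵ × sin 35° = 8.36×10⁻⁵ s⁻¹
Component geostrophic relations (x east, y north):
u_g = −(1/(fρ)) ∂P/∂y,  v_g = (1/(fρ)) ∂P/∂x
u_g = −(−0.90×10⁻³)/(8.36×10⁻⁵ × 1.19) = 9.04 m/s;  v_g = (2.8×10⁻³)/(8.36×10⁻⁵ × 1.19) = 28.1 m/s
|V_g| = √(u_g² + v_g²) = 29.6 m/s

29.6 m/s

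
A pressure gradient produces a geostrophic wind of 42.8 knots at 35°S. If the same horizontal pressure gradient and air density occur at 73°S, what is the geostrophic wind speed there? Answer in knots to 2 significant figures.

26 knots

With the same pressure gradient and density, V_g ∝ 1/f ∝ 1/sin φ.
V₂ = V₁ · sin φ₁ / sin φ₂ = 42.8 × sin 35° / sin 73°
V₂ = 42.8 × 0.5736/0.9563 = 26 knots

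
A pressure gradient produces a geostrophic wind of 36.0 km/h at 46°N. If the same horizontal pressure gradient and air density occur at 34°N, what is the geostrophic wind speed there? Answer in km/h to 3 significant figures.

With the same pressure gradient and density, V_g ∝ 1/f ∝ 1/sin φ.
V₂ = V₁ · sin φ₁ / sin φ₂ = 36.0 × sin 46° / sin 34°
V₂ = 36.0 × 0.7193/0.5592 = 46.3 km/h

46.3 km/h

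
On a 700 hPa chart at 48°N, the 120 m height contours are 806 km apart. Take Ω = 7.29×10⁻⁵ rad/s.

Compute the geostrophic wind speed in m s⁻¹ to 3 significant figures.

13.5 m s⁻¹

Coriolis parameter at 48°N:
f = 2Ω sin φ = 2 × 7.29×10⁻⁵ × sin 48° = 1.08×10⁻⁴ s⁻¹
Height gradient: |∂Z/∂n| = 120 m / 806000 m = 1.49×10⁻⁴
On a pressure surface, geostrophic balance gives V_g = (g/f)|∂Z/∂n|:
V_g = 9.81 × 1.49×10⁻⁴ / 1.08×10⁻⁴ = 13.5 m/s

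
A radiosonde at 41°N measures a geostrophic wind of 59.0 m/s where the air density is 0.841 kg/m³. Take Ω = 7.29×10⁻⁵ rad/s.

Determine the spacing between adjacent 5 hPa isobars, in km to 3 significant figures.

105 km

Coriolis parameter at 41°N:
f = 2Ω sin φ = 2 × 7.29×10⁻⁵ × sin 41° = 9.57×10⁻⁵ s⁻¹
Geostrophic balance rearranged: |∂P/∂n| = f ρ V_g
|∂P/∂n| = 9.57×10⁻⁵ × 0.841 × 59.0 = 4.75×10⁻³ Pa/m
Isobar spacing: Δn = ΔP/|∂P/∂n| = 500 Pa / 4.75×10⁻³ Pa/m = 105347 m ≈ 105 km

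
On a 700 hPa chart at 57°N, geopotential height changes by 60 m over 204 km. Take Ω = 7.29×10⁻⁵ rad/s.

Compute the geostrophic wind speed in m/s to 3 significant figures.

Coriolis parameter at 57°N:
f = 2Ω sin φ = 2 × 7.29×10⁻⁵ × sin 57° = 1.22×10⁻⁴ s⁻¹
Height gradient: |∂Z/∂n| = 60 m / 204000 m = 2.94×10⁻⁴
On a pressure surface, geostrophic balance gives V_g = (g/f)|∂Z/∂n|:
V_g = 9.81 × 2.94×10⁻⁴ / 1.22×10⁻⁴ = 23.6 m/s

23.6 m/s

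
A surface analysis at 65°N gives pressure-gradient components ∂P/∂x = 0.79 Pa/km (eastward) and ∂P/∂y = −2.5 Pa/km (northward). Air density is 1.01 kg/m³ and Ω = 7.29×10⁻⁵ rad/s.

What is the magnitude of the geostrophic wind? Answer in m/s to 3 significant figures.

19.6 m/s

Coriolis parameter at 65°N:
f = 2Ω sin φ = 2 × 7.29×10⁻⁵ × sin 65° = 1.32×10⁻⁴ s⁻¹
Component geostrophic relations (x east, y north):
u_g = −(1/(fρ)) ∂P/∂y,  v_g = (1/(fρ)) ∂P/∂x
u_g = −(−2.5×10⁻³)/(1.32×10⁻⁴ × 1.01) = 18.7 m/s;  v_g = (0.79×10⁻³)/(1.32×10⁻⁴ × 1.01) = 5.92 m/s
|V_g| = √(u_g² + v_g²) = 19.6 m/s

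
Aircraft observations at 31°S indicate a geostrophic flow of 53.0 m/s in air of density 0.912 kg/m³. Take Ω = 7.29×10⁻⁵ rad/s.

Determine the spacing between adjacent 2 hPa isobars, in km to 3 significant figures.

Coriolis parameter at 31°S:
f = 2Ω sin φ = 2 × 7.29×10⁻⁵ × sin 31° = 7.51×10⁻⁵ s⁻¹
Geostrophic balance rearranged: |∂P/∂n| = f ρ V_g
|∂P/∂n| = 7.51×10⁻⁵ × 0.912 × 53.0 = 3.63×10⁻³ Pa/m
Isobar spacing: Δn = ΔP/|∂P/∂n| = 200 Pa / 3.63×10⁻³ Pa/m = 55101 m ≈ 55.1 km

55.1 km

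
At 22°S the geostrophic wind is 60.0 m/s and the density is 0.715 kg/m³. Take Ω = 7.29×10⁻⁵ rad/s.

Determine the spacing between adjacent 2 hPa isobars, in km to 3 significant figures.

85.4 km

Coriolis parameter at 22°S:
f = 2Ω sin φ = 2 × 7.29×10⁻⁵ × sin 22° = 5.46×10⁻⁵ s⁻¹
Geostrophic balance rearranged: |∂P/∂n| = f ρ V_g
|∂P/∂n| = 5.46×10⁻⁵ × 0.715 × 60.0 = 2.34×10⁻³ Pa/m
Isobar spacing: Δn = ΔP/|∂P/∂n| = 200 Pa / 2.34×10⁻³ Pa/m = 85357 m ≈ 85.4 km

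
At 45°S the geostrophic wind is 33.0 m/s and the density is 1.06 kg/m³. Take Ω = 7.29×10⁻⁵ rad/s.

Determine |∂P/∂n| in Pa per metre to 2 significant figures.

Coriolis parameter at 45°S:
f = 2Ω sin φ = 2 × 7.29×10⁻⁵ × sin 45° = 1.03×10⁻⁴ s⁻¹
Geostrophic balance rearranged: |∂P/∂n| = f ρ V_g
|∂P/∂n| = 1.03×10⁻⁴ × 1.06 × 33.0 = 3.61×10⁻³ Pa/m

3.6×10⁻³ Pa/m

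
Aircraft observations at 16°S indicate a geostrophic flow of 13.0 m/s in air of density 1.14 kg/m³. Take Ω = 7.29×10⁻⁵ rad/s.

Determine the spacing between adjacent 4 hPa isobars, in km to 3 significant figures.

Coriolis parameter at 16°S:
f = 2Ω sin φ = 2 × 7.29×10⁻⁵ × sin 16° = 4.02×10⁻⁵ s⁻¹
Geostrophic balance rearranged: |∂P/∂n| = f ρ V_g
|∂P/∂n| = 4.02×10⁻⁵ × 1.14 × 13.0 = 5.96×10⁻⁴ Pa/m
Isobar spacing: Δn = ΔP/|∂P/∂n| = 400 Pa / 5.96×10⁻⁴ Pa/m = 671609 m ≈ 672 km

672 km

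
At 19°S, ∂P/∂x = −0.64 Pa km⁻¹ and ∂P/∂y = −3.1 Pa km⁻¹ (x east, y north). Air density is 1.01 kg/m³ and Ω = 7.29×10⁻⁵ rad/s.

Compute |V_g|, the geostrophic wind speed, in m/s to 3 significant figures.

66.0 m/s

Coriolis parameter at 19°S:
f = 2Ω sin φ = 2 × 7.29×10⁻⁵ × sin 19° = 4.75×10⁻⁵ s⁻¹
In the Southern Hemisphere f is negative: f = −4.75×10⁻⁵ s⁻¹.
Component geostrophic relations (x east, y north):
u_g = −(1/(fρ)) ∂P/∂y,  v_g = (1/(fρ)) ∂P/∂x
u_g = −(−3.1×10⁻³)/(−4.75×10⁻⁵ × 1.01) = −64.7 m/s;  v_g = (−0.64×10⁻³)/(−4.75×10⁻⁵ × 1.01) = 13.3 m/s
|V_g| = √(u_g² + v_g²) = 66.0 m/s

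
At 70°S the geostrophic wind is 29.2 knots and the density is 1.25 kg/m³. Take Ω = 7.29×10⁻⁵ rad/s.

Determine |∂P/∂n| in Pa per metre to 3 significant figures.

2.57×10⁻³ Pa/m

Coriolis parameter at 70°S:
f = 2Ω sin φ = 2 × 7.29×10⁻⁵ × sin 70° = 1.37×10⁻⁴ s⁻¹
Wind speed in SI: 29.2 knots = 15.0 m/s
Geostrophic balance rearranged: |∂P/∂n| = f ρ V_g
|∂P/∂n| = 1.37×10⁻⁴ × 1.25 × 15.0 = 2.57×10⁻³ Pa/m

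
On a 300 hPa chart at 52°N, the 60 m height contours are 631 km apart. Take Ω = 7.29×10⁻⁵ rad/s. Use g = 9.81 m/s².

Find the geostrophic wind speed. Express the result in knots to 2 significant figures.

Coriolis parameter at 52°N:
f = 2Ω sin φ = 2 × 7.29×10⁻⁵ × sin 52° = 1.15×10⁻⁴ s⁻¹
Height gradient: |∂Z/∂n| = 60 m / 631000 m = 9.51×10⁻⁵
On a pressure surface, geostrophic balance gives V_g = (g/f)|∂Z/∂n|:
V_g = 9.81 × 9.51×10⁻⁵ / 1.15×10⁻⁴ = 8.12 m/s
Converting: 8.12 m/s × 1.944 = 16 knots

16 knots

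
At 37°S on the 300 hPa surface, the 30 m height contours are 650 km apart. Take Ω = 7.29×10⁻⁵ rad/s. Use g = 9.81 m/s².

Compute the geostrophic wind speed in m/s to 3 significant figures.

5.16 m/s

Coriolis parameter at 37°S:
f = 2Ω sin φ = 2 × 7.29×10⁻⁵ × sin 37° = 8.77×10⁻⁵ s⁻¹
Height gradient: |∂Z/∂n| = 30 m / 650000 m = 4.62×10⁻⁵
On a pressure surface, geostrophic balance gives V_g = (g/f)|∂Z/∂n|:
V_g = 9.81 × 4.62×10⁻⁵ / 8.77×10⁻⁵ = 5.16 m/s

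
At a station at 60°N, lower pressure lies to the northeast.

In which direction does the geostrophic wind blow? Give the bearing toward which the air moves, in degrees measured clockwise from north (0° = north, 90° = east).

135°

The pressure-gradient force points toward the northeast (bearing 045°).
Geostrophic balance: in the Northern Hemisphere the Coriolis force deflects motion to the right, so the geostrophic wind blows 90° to the right of the pressure-gradient force (low pressure on the left).
Rotating 045° by 90° clockwise gives 135° — the wind blows toward the southeast.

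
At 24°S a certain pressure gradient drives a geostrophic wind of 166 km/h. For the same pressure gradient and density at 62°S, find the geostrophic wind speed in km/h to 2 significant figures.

76 km/h

With the same pressure gradient and density, V_g ∝ 1/f ∝ 1/sin φ.
V₂ = V₁ · sin φ₁ / sin φ₂ = 166 × sin 24° / sin 62°
V₂ = 166 × 0.4067/0.8829 = 76 km/h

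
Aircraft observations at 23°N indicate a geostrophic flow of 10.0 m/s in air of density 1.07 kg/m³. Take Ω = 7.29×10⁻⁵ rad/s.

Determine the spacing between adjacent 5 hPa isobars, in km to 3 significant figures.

820 km

Coriolis parameter at 23°N:
f = 2Ω sin φ = 2 × 7.29×10⁻⁵ × sin 23° = 5.70×10⁻⁵ s⁻¹
Geostrophic balance rearranged: |∂P/∂n| = f ρ V_g
|∂P/∂n| = 5.70×10⁻⁵ × 1.07 × 10.0 = 6.10×10⁻⁴ Pa/m
Isobar spacing: Δn = ΔP/|∂P/∂n| = 500 Pa / 6.10×10⁻⁴ Pa/m = 820258 m ≈ 820 km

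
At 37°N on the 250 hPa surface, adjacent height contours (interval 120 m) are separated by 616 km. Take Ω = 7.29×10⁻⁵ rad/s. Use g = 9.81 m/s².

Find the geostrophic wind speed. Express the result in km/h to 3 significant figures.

78.4 km/h

Coriolis parameter at 37°N:
f = 2Ω sin φ = 2 × 7.29×10⁻⁵ × sin 37° = 8.77×10⁻⁵ s⁻¹
Height gradient: |∂Z/∂n| = 120 m / 616000 m = 1.95×10⁻⁴
On a pressure surface, geostrophic balance gives V_g = (g/f)|∂Z/∂n|:
V_g = 9.81 × 1.95×10⁻⁴ / 8.77×10⁻⁵ = 21.8 m/s
Converting: 21.8 m/s × 3.6 = 78.4 km/h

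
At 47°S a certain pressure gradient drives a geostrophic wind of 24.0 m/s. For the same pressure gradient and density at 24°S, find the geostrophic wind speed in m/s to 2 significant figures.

43 m/s

With the same pressure gradient and density, V_g ∝ 1/f ∝ 1/sin φ.
V₂ = V₁ · sin φ₁ / sin φ₂ = 24.0 × sin 47° / sin 24°
V₂ = 24.0 × 0.7314/0.4067 = 43 m/s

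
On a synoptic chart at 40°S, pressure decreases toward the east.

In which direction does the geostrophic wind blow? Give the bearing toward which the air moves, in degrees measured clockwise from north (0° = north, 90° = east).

The pressure-gradient force points toward the east (bearing 090°).
Geostrophic balance: in the Southern Hemisphere the Coriolis force deflects motion to the left, so the geostrophic wind blows 90° to the left of the pressure-gradient force (low pressure on the right).
Rotating 090° by 90° counterclockwise gives 000° — the wind blows toward the north.

000°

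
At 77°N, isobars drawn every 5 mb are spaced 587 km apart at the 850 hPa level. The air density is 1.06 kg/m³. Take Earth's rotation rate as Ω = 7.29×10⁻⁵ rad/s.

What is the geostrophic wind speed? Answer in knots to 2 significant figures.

11 knots

Coriolis parameter at 77°N:
f = 2Ω sin φ = 2 × 7.29×10⁻⁵ × sin 77° = 1.42×10⁻⁴ s⁻¹
Pressure gradient: |∂P/∂n| = 500 Pa / 587000 m = 8.52×10⁻⁴ Pa/m
Geostrophic balance (pressure-gradient force = Coriolis force):
V_g = (1/(fρ)) |∂P/∂n| = 8.52×10⁻⁴ / (1.42×10⁻⁴ × 1.06) = 5.66 m/s
Converting: 5.66 m/s × 1.944 = 11 knots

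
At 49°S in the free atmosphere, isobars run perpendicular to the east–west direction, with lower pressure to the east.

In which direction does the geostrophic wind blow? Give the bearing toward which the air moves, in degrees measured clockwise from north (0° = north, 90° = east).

The pressure-gradient force points toward the east (bearing 090°).
Geostrophic balance: in the Southern Hemisphere the Coriolis force deflects motion to the left, so the geostrophic wind blows 90° to the left of the pressure-gradient force (low pressure on the right).
Rotating 090° by 90° counterclockwise gives 000° — the wind blows toward the north.

000°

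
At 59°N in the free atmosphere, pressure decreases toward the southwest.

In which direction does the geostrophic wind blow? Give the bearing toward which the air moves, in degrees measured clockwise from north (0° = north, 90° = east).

The pressure-gradient force points toward the southwest (bearing 225°).
Geostrophic balance: in the Northern Hemisphere the Coriolis force deflects motion to the right, so the geostrophic wind blows 90° to the right of the pressure-gradient force (low pressure on the left).
Rotating 225° by 90° clockwise gives 315° — the wind blows toward the northwest.

315°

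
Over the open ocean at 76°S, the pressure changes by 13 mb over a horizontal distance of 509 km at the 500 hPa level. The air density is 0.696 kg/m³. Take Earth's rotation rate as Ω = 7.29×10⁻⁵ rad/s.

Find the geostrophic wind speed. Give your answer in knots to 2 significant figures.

Coriolis parameter at 76°S:
f = 2Ω sin φ = 2 × 7.29×10⁻⁵ × sin 76° = 1.41×10⁻⁴ s⁻¹
Pressure gradient: |∂P/∂n| = 1300 Pa / 509000 m = 2.55×10⁻³ Pa/m
Geostrophic balance (pressure-gradient force = Coriolis force):
V_g = (1/(fρ)) |∂P/∂n| = 2.55×10⁻³ / (1.41×10⁻⁴ × 0.696) = 25.9 m/s
Converting: 25.9 m/s × 1.944 = 50 knots

50 knots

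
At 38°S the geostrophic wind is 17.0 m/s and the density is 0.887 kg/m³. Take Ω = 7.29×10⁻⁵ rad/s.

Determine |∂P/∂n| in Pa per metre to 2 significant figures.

1.4×10⁻³ Pa/m

Coriolis parameter at 38°S:
f = 2Ω sin φ = 2 × 7.29×10⁻⁵ × sin 38° = 8.98×10⁻⁵ s⁻¹
Geostrophic balance rearranged: |∂P/∂n| = f ρ V_g
|∂P/∂n| = 8.98×10⁻⁵ × 0.887 × 17.0 = 1.35×10⁻³ Pa/m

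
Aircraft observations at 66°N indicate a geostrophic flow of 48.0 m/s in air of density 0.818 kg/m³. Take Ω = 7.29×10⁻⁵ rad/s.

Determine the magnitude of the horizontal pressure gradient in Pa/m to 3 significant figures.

5.23×10⁻³ Pa/m

Coriolis parameter at 66°N:
f = 2Ω sin φ = 2 × 7.29×10⁻⁵ × sin 66° = 1.33×10⁻⁴ s⁻¹
Geostrophic balance rearranged: |∂P/∂n| = f ρ V_g
|∂P/∂n| = 1.33×10⁻⁴ × 0.818 × 48.0 = 5.23×10⁻³ Pa/m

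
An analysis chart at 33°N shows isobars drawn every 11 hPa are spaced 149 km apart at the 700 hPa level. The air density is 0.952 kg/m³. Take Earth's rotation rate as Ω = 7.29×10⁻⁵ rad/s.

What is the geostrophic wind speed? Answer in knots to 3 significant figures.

190 knots

Coriolis parameter at 33°N:
f = 2Ω sin φ = 2 × 7.29×10⁻⁵ × sin 33° = 7.94×10⁻⁵ s⁻¹
Pressure gradient: |∂P/∂n| = 1100 Pa / 149000 m = 7.38×10⁻³ Pa/m
Geostrophic balance (pressure-gradient force = Coriolis force):
V_g = (1/(fρ)) |∂P/∂n| = 7.38×10⁻³ / (7.94×10⁻⁵ × 0.952) = 97.7 m/s
Converting: 97.7 m/s × 1.944 = 190 knots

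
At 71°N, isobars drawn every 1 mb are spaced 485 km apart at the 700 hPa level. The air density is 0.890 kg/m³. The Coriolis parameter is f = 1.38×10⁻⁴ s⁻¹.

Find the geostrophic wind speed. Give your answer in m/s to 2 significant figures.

1.7 m/s

Pressure gradient: |∂P/∂n| = 100 Pa / 485000 m = 2.06×10⁻⁴ Pa/m
Geostrophic balance (pressure-gradient force = Coriolis force):
V_g = (1/(fρ)) |∂P/∂n| = 2.06×10⁻⁴ / (1.38×10⁻⁴ × 0.890) = 1.68 m/s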